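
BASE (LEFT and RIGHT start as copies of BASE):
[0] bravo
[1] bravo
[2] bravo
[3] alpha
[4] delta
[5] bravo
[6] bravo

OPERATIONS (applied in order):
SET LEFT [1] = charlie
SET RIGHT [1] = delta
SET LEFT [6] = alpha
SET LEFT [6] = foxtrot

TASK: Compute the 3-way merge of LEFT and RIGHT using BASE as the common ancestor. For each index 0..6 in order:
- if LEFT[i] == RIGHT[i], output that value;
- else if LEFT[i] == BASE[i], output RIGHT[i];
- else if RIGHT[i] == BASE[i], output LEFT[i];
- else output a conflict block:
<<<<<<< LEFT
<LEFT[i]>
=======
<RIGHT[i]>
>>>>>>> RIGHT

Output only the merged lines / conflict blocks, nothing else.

Answer: bravo
<<<<<<< LEFT
charlie
=======
delta
>>>>>>> RIGHT
bravo
alpha
delta
bravo
foxtrot

Derivation:
Final LEFT:  [bravo, charlie, bravo, alpha, delta, bravo, foxtrot]
Final RIGHT: [bravo, delta, bravo, alpha, delta, bravo, bravo]
i=0: L=bravo R=bravo -> agree -> bravo
i=1: BASE=bravo L=charlie R=delta all differ -> CONFLICT
i=2: L=bravo R=bravo -> agree -> bravo
i=3: L=alpha R=alpha -> agree -> alpha
i=4: L=delta R=delta -> agree -> delta
i=5: L=bravo R=bravo -> agree -> bravo
i=6: L=foxtrot, R=bravo=BASE -> take LEFT -> foxtrot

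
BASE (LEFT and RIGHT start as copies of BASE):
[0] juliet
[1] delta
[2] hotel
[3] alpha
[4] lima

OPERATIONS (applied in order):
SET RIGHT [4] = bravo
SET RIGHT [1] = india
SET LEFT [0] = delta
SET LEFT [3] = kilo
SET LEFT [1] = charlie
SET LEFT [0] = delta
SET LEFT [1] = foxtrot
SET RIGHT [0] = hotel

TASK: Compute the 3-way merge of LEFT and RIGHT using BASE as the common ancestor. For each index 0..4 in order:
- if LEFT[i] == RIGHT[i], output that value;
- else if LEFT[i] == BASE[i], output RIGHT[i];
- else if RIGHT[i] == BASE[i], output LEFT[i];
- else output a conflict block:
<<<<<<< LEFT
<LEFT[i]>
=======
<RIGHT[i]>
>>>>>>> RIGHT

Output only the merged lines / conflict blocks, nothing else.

Answer: <<<<<<< LEFT
delta
=======
hotel
>>>>>>> RIGHT
<<<<<<< LEFT
foxtrot
=======
india
>>>>>>> RIGHT
hotel
kilo
bravo

Derivation:
Final LEFT:  [delta, foxtrot, hotel, kilo, lima]
Final RIGHT: [hotel, india, hotel, alpha, bravo]
i=0: BASE=juliet L=delta R=hotel all differ -> CONFLICT
i=1: BASE=delta L=foxtrot R=india all differ -> CONFLICT
i=2: L=hotel R=hotel -> agree -> hotel
i=3: L=kilo, R=alpha=BASE -> take LEFT -> kilo
i=4: L=lima=BASE, R=bravo -> take RIGHT -> bravo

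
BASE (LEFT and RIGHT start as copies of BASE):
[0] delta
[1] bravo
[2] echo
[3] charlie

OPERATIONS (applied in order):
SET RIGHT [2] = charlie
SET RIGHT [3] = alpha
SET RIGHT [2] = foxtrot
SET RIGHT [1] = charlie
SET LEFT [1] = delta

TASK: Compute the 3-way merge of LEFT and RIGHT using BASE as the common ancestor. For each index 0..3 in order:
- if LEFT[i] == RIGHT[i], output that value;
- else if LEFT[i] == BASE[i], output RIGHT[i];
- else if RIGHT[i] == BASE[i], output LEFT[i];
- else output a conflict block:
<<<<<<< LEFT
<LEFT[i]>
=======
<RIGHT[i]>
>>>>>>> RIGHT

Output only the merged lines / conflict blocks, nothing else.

Answer: delta
<<<<<<< LEFT
delta
=======
charlie
>>>>>>> RIGHT
foxtrot
alpha

Derivation:
Final LEFT:  [delta, delta, echo, charlie]
Final RIGHT: [delta, charlie, foxtrot, alpha]
i=0: L=delta R=delta -> agree -> delta
i=1: BASE=bravo L=delta R=charlie all differ -> CONFLICT
i=2: L=echo=BASE, R=foxtrot -> take RIGHT -> foxtrot
i=3: L=charlie=BASE, R=alpha -> take RIGHT -> alpha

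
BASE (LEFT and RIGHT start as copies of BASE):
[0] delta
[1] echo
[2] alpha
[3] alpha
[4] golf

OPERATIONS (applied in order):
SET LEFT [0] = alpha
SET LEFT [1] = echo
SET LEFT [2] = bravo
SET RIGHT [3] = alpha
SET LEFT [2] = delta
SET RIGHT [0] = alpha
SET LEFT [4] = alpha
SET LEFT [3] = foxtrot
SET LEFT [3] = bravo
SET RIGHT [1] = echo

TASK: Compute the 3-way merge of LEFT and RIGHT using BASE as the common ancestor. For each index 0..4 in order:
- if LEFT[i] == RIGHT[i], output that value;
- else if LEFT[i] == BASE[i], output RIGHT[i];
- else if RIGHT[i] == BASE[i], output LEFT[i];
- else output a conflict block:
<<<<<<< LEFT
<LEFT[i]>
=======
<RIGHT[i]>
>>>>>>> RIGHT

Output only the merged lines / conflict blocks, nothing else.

Final LEFT:  [alpha, echo, delta, bravo, alpha]
Final RIGHT: [alpha, echo, alpha, alpha, golf]
i=0: L=alpha R=alpha -> agree -> alpha
i=1: L=echo R=echo -> agree -> echo
i=2: L=delta, R=alpha=BASE -> take LEFT -> delta
i=3: L=bravo, R=alpha=BASE -> take LEFT -> bravo
i=4: L=alpha, R=golf=BASE -> take LEFT -> alpha

Answer: alpha
echo
delta
bravo
alpha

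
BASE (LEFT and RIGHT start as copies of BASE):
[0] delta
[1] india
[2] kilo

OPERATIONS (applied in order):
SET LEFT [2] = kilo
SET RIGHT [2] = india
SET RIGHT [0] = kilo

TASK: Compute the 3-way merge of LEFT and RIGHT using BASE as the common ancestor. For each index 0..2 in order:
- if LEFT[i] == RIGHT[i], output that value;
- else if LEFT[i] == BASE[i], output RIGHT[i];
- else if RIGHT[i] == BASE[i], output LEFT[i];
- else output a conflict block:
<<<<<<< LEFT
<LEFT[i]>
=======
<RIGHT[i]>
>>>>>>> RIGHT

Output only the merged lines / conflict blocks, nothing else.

Final LEFT:  [delta, india, kilo]
Final RIGHT: [kilo, india, india]
i=0: L=delta=BASE, R=kilo -> take RIGHT -> kilo
i=1: L=india R=india -> agree -> india
i=2: L=kilo=BASE, R=india -> take RIGHT -> india

Answer: kilo
india
india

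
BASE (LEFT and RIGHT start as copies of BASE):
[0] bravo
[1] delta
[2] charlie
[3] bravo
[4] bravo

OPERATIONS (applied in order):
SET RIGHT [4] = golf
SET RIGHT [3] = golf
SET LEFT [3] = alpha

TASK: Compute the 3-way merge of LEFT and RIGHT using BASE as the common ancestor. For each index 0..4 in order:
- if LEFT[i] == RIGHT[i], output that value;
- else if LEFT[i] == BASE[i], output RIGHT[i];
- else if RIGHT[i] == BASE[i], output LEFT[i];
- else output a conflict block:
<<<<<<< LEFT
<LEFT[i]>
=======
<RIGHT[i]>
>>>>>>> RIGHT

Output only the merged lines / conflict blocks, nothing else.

Answer: bravo
delta
charlie
<<<<<<< LEFT
alpha
=======
golf
>>>>>>> RIGHT
golf

Derivation:
Final LEFT:  [bravo, delta, charlie, alpha, bravo]
Final RIGHT: [bravo, delta, charlie, golf, golf]
i=0: L=bravo R=bravo -> agree -> bravo
i=1: L=delta R=delta -> agree -> delta
i=2: L=charlie R=charlie -> agree -> charlie
i=3: BASE=bravo L=alpha R=golf all differ -> CONFLICT
i=4: L=bravo=BASE, R=golf -> take RIGHT -> golf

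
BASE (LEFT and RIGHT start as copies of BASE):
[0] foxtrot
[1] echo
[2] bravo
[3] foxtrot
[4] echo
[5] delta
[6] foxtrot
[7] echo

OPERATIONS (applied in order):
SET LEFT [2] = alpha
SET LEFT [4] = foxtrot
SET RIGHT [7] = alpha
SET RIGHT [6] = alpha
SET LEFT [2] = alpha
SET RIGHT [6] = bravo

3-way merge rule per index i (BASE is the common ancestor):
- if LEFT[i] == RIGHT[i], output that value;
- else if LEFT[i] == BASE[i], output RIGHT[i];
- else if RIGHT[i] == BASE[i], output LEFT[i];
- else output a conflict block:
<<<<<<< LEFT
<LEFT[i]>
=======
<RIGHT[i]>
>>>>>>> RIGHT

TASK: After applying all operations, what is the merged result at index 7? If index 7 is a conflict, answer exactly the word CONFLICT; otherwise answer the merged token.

Final LEFT:  [foxtrot, echo, alpha, foxtrot, foxtrot, delta, foxtrot, echo]
Final RIGHT: [foxtrot, echo, bravo, foxtrot, echo, delta, bravo, alpha]
i=0: L=foxtrot R=foxtrot -> agree -> foxtrot
i=1: L=echo R=echo -> agree -> echo
i=2: L=alpha, R=bravo=BASE -> take LEFT -> alpha
i=3: L=foxtrot R=foxtrot -> agree -> foxtrot
i=4: L=foxtrot, R=echo=BASE -> take LEFT -> foxtrot
i=5: L=delta R=delta -> agree -> delta
i=6: L=foxtrot=BASE, R=bravo -> take RIGHT -> bravo
i=7: L=echo=BASE, R=alpha -> take RIGHT -> alpha
Index 7 -> alpha

Answer: alpha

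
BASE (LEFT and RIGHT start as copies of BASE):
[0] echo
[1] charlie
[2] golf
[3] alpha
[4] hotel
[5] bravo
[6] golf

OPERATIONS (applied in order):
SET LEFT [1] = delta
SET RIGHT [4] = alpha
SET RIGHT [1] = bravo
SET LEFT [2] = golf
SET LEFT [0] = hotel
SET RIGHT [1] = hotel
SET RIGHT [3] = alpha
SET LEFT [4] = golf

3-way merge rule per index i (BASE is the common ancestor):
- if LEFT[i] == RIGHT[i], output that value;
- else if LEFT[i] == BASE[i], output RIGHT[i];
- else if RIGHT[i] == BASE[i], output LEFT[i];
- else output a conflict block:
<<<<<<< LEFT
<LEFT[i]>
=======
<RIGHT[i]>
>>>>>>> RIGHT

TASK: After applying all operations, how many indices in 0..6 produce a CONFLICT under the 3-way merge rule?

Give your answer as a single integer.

Answer: 2

Derivation:
Final LEFT:  [hotel, delta, golf, alpha, golf, bravo, golf]
Final RIGHT: [echo, hotel, golf, alpha, alpha, bravo, golf]
i=0: L=hotel, R=echo=BASE -> take LEFT -> hotel
i=1: BASE=charlie L=delta R=hotel all differ -> CONFLICT
i=2: L=golf R=golf -> agree -> golf
i=3: L=alpha R=alpha -> agree -> alpha
i=4: BASE=hotel L=golf R=alpha all differ -> CONFLICT
i=5: L=bravo R=bravo -> agree -> bravo
i=6: L=golf R=golf -> agree -> golf
Conflict count: 2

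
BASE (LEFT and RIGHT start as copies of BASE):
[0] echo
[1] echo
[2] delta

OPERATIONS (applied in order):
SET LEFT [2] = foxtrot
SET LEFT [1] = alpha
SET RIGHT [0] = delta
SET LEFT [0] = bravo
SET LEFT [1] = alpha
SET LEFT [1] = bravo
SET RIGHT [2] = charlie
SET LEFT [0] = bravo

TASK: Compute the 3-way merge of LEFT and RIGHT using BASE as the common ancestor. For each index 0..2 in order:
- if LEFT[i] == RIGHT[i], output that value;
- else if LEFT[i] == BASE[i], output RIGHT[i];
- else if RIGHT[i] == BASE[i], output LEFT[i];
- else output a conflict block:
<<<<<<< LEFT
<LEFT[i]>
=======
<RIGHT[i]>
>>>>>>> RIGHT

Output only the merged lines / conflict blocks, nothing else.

Answer: <<<<<<< LEFT
bravo
=======
delta
>>>>>>> RIGHT
bravo
<<<<<<< LEFT
foxtrot
=======
charlie
>>>>>>> RIGHT

Derivation:
Final LEFT:  [bravo, bravo, foxtrot]
Final RIGHT: [delta, echo, charlie]
i=0: BASE=echo L=bravo R=delta all differ -> CONFLICT
i=1: L=bravo, R=echo=BASE -> take LEFT -> bravo
i=2: BASE=delta L=foxtrot R=charlie all differ -> CONFLICT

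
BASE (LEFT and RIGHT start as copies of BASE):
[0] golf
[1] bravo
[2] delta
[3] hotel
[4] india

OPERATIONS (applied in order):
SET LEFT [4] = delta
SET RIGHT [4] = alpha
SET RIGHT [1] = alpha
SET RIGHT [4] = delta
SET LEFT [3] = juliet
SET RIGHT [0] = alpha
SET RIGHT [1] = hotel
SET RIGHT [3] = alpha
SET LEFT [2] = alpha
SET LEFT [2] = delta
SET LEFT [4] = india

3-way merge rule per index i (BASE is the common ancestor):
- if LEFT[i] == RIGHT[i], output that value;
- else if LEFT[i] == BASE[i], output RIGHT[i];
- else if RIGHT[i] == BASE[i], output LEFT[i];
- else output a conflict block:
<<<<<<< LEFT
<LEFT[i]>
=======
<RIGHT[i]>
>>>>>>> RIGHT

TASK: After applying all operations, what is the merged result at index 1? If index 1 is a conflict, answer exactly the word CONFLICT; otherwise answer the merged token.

Final LEFT:  [golf, bravo, delta, juliet, india]
Final RIGHT: [alpha, hotel, delta, alpha, delta]
i=0: L=golf=BASE, R=alpha -> take RIGHT -> alpha
i=1: L=bravo=BASE, R=hotel -> take RIGHT -> hotel
i=2: L=delta R=delta -> agree -> delta
i=3: BASE=hotel L=juliet R=alpha all differ -> CONFLICT
i=4: L=india=BASE, R=delta -> take RIGHT -> delta
Index 1 -> hotel

Answer: hotel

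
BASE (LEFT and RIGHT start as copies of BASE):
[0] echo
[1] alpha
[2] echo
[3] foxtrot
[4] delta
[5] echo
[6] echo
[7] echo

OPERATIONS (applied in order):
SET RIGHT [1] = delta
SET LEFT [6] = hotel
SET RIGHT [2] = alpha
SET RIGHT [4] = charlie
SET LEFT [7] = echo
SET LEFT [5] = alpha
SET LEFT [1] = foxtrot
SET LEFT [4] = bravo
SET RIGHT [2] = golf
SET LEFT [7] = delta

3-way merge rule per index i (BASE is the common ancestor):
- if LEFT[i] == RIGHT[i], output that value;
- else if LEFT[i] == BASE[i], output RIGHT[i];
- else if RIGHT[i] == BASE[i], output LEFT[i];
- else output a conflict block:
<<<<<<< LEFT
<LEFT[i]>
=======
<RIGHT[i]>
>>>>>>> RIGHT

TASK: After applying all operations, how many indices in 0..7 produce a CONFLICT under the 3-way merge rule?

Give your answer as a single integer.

Answer: 2

Derivation:
Final LEFT:  [echo, foxtrot, echo, foxtrot, bravo, alpha, hotel, delta]
Final RIGHT: [echo, delta, golf, foxtrot, charlie, echo, echo, echo]
i=0: L=echo R=echo -> agree -> echo
i=1: BASE=alpha L=foxtrot R=delta all differ -> CONFLICT
i=2: L=echo=BASE, R=golf -> take RIGHT -> golf
i=3: L=foxtrot R=foxtrot -> agree -> foxtrot
i=4: BASE=delta L=bravo R=charlie all differ -> CONFLICT
i=5: L=alpha, R=echo=BASE -> take LEFT -> alpha
i=6: L=hotel, R=echo=BASE -> take LEFT -> hotel
i=7: L=delta, R=echo=BASE -> take LEFT -> delta
Conflict count: 2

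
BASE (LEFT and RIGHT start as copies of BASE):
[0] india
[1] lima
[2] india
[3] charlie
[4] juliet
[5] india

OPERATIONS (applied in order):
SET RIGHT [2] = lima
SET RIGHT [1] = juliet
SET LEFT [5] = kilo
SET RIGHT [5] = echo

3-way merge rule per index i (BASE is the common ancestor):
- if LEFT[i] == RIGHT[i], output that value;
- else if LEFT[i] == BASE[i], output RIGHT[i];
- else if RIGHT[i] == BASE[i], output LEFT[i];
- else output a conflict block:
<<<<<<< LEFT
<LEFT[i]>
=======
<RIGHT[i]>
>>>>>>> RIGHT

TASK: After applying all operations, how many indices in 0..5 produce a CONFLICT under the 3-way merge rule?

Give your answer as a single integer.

Final LEFT:  [india, lima, india, charlie, juliet, kilo]
Final RIGHT: [india, juliet, lima, charlie, juliet, echo]
i=0: L=india R=india -> agree -> india
i=1: L=lima=BASE, R=juliet -> take RIGHT -> juliet
i=2: L=india=BASE, R=lima -> take RIGHT -> lima
i=3: L=charlie R=charlie -> agree -> charlie
i=4: L=juliet R=juliet -> agree -> juliet
i=5: BASE=india L=kilo R=echo all differ -> CONFLICT
Conflict count: 1

Answer: 1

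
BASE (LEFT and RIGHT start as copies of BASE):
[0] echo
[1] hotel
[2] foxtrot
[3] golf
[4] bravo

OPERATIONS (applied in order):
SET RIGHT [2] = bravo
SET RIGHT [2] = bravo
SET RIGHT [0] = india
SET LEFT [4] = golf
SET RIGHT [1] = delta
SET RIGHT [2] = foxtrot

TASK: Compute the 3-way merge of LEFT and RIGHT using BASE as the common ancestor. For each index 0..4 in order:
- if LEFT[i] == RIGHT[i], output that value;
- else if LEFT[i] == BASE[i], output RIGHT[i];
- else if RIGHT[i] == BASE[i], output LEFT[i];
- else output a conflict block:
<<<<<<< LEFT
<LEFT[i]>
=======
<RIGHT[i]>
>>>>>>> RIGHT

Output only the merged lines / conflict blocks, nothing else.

Final LEFT:  [echo, hotel, foxtrot, golf, golf]
Final RIGHT: [india, delta, foxtrot, golf, bravo]
i=0: L=echo=BASE, R=india -> take RIGHT -> india
i=1: L=hotel=BASE, R=delta -> take RIGHT -> delta
i=2: L=foxtrot R=foxtrot -> agree -> foxtrot
i=3: L=golf R=golf -> agree -> golf
i=4: L=golf, R=bravo=BASE -> take LEFT -> golf

Answer: india
delta
foxtrot
golf
golf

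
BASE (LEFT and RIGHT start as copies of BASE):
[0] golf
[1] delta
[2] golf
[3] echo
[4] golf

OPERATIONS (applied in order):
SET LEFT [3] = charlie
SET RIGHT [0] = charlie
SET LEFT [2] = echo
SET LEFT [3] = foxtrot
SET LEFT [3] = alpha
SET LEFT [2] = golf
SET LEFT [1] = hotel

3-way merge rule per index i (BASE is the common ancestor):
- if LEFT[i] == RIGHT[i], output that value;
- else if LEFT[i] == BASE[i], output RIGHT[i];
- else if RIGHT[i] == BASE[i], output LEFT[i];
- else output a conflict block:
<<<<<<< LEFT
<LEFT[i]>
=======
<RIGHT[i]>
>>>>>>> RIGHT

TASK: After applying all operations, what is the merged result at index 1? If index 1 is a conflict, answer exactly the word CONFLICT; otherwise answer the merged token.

Answer: hotel

Derivation:
Final LEFT:  [golf, hotel, golf, alpha, golf]
Final RIGHT: [charlie, delta, golf, echo, golf]
i=0: L=golf=BASE, R=charlie -> take RIGHT -> charlie
i=1: L=hotel, R=delta=BASE -> take LEFT -> hotel
i=2: L=golf R=golf -> agree -> golf
i=3: L=alpha, R=echo=BASE -> take LEFT -> alpha
i=4: L=golf R=golf -> agree -> golf
Index 1 -> hotel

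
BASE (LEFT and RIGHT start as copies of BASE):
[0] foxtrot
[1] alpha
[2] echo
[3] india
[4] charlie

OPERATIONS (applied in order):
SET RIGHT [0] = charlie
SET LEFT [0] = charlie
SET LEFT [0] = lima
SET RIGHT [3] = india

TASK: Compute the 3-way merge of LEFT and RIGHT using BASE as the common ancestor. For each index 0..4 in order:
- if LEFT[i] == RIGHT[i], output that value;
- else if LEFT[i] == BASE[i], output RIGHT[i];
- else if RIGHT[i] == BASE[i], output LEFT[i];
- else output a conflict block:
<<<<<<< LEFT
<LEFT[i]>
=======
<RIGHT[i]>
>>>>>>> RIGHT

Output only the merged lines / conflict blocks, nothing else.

Answer: <<<<<<< LEFT
lima
=======
charlie
>>>>>>> RIGHT
alpha
echo
india
charlie

Derivation:
Final LEFT:  [lima, alpha, echo, india, charlie]
Final RIGHT: [charlie, alpha, echo, india, charlie]
i=0: BASE=foxtrot L=lima R=charlie all differ -> CONFLICT
i=1: L=alpha R=alpha -> agree -> alpha
i=2: L=echo R=echo -> agree -> echo
i=3: L=india R=india -> agree -> india
i=4: L=charlie R=charlie -> agree -> charlie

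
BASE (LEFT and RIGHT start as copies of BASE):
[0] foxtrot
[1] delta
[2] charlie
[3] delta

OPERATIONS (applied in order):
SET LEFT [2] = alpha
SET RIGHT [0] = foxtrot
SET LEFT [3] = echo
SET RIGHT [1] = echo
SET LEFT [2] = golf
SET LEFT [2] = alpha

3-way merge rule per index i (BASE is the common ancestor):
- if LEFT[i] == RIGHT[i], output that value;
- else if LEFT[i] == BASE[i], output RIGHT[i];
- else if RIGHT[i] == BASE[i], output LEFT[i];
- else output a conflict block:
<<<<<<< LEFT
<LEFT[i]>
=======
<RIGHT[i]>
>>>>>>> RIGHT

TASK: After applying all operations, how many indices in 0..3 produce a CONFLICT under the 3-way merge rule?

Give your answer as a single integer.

Answer: 0

Derivation:
Final LEFT:  [foxtrot, delta, alpha, echo]
Final RIGHT: [foxtrot, echo, charlie, delta]
i=0: L=foxtrot R=foxtrot -> agree -> foxtrot
i=1: L=delta=BASE, R=echo -> take RIGHT -> echo
i=2: L=alpha, R=charlie=BASE -> take LEFT -> alpha
i=3: L=echo, R=delta=BASE -> take LEFT -> echo
Conflict count: 0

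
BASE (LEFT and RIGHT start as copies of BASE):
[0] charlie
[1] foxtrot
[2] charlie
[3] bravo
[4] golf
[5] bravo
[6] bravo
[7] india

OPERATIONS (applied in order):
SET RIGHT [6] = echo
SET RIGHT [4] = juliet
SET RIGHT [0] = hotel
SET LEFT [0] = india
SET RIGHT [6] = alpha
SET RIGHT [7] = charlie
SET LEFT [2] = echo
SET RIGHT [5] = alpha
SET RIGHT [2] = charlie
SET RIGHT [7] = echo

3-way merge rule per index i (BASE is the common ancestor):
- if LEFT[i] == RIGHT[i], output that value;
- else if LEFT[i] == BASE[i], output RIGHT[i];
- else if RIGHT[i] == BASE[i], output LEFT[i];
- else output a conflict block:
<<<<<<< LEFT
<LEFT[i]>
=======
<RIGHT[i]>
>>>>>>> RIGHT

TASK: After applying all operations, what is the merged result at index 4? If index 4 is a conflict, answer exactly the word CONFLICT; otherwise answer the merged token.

Final LEFT:  [india, foxtrot, echo, bravo, golf, bravo, bravo, india]
Final RIGHT: [hotel, foxtrot, charlie, bravo, juliet, alpha, alpha, echo]
i=0: BASE=charlie L=india R=hotel all differ -> CONFLICT
i=1: L=foxtrot R=foxtrot -> agree -> foxtrot
i=2: L=echo, R=charlie=BASE -> take LEFT -> echo
i=3: L=bravo R=bravo -> agree -> bravo
i=4: L=golf=BASE, R=juliet -> take RIGHT -> juliet
i=5: L=bravo=BASE, R=alpha -> take RIGHT -> alpha
i=6: L=bravo=BASE, R=alpha -> take RIGHT -> alpha
i=7: L=india=BASE, R=echo -> take RIGHT -> echo
Index 4 -> juliet

Answer: juliet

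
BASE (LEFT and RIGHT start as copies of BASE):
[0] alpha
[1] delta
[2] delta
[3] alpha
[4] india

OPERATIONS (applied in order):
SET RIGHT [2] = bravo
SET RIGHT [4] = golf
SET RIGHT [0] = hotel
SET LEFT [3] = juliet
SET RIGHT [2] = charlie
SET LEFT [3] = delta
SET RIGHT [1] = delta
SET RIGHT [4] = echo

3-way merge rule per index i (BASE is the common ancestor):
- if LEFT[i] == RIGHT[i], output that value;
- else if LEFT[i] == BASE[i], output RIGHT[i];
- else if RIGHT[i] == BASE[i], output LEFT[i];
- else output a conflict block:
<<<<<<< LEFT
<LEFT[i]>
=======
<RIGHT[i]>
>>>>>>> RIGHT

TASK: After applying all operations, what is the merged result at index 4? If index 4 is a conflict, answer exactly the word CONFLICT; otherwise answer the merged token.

Answer: echo

Derivation:
Final LEFT:  [alpha, delta, delta, delta, india]
Final RIGHT: [hotel, delta, charlie, alpha, echo]
i=0: L=alpha=BASE, R=hotel -> take RIGHT -> hotel
i=1: L=delta R=delta -> agree -> delta
i=2: L=delta=BASE, R=charlie -> take RIGHT -> charlie
i=3: L=delta, R=alpha=BASE -> take LEFT -> delta
i=4: L=india=BASE, R=echo -> take RIGHT -> echo
Index 4 -> echo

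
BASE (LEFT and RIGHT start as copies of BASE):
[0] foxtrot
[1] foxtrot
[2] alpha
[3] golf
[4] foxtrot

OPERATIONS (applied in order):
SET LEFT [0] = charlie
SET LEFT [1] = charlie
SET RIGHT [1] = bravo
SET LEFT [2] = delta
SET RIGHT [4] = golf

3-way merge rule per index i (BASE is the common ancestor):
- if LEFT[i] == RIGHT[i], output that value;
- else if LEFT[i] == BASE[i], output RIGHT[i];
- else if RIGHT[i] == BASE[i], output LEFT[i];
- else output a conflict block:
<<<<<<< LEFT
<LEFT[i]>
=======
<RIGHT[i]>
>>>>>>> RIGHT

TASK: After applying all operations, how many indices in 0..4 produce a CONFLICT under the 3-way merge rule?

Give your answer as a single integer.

Answer: 1

Derivation:
Final LEFT:  [charlie, charlie, delta, golf, foxtrot]
Final RIGHT: [foxtrot, bravo, alpha, golf, golf]
i=0: L=charlie, R=foxtrot=BASE -> take LEFT -> charlie
i=1: BASE=foxtrot L=charlie R=bravo all differ -> CONFLICT
i=2: L=delta, R=alpha=BASE -> take LEFT -> delta
i=3: L=golf R=golf -> agree -> golf
i=4: L=foxtrot=BASE, R=golf -> take RIGHT -> golf
Conflict count: 1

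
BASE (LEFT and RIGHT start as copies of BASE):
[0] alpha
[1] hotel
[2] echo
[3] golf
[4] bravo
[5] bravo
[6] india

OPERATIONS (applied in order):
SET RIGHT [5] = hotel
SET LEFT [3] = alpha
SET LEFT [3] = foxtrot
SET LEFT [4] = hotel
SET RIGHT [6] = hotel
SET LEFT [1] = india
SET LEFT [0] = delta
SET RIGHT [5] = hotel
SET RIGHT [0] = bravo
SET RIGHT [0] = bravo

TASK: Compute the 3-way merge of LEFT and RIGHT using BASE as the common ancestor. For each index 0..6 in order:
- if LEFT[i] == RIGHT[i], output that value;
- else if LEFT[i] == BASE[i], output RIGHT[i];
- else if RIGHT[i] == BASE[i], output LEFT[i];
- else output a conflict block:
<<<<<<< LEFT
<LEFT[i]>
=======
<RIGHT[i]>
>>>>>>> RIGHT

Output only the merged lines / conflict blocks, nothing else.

Answer: <<<<<<< LEFT
delta
=======
bravo
>>>>>>> RIGHT
india
echo
foxtrot
hotel
hotel
hotel

Derivation:
Final LEFT:  [delta, india, echo, foxtrot, hotel, bravo, india]
Final RIGHT: [bravo, hotel, echo, golf, bravo, hotel, hotel]
i=0: BASE=alpha L=delta R=bravo all differ -> CONFLICT
i=1: L=india, R=hotel=BASE -> take LEFT -> india
i=2: L=echo R=echo -> agree -> echo
i=3: L=foxtrot, R=golf=BASE -> take LEFT -> foxtrot
i=4: L=hotel, R=bravo=BASE -> take LEFT -> hotel
i=5: L=bravo=BASE, R=hotel -> take RIGHT -> hotel
i=6: L=india=BASE, R=hotel -> take RIGHT -> hotel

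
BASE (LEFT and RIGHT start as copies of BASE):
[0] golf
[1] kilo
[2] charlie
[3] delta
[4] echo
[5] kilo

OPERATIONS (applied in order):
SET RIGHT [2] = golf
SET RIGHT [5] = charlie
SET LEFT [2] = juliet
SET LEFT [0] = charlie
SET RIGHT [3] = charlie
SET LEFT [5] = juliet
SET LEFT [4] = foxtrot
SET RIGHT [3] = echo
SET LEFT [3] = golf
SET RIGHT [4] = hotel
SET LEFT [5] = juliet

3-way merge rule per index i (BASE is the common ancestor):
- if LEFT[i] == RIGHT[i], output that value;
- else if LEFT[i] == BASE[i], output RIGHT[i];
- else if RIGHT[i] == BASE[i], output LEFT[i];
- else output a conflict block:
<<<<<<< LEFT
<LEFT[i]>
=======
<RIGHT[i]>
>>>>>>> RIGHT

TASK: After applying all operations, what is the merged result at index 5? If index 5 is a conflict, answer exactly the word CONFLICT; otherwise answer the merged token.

Final LEFT:  [charlie, kilo, juliet, golf, foxtrot, juliet]
Final RIGHT: [golf, kilo, golf, echo, hotel, charlie]
i=0: L=charlie, R=golf=BASE -> take LEFT -> charlie
i=1: L=kilo R=kilo -> agree -> kilo
i=2: BASE=charlie L=juliet R=golf all differ -> CONFLICT
i=3: BASE=delta L=golf R=echo all differ -> CONFLICT
i=4: BASE=echo L=foxtrot R=hotel all differ -> CONFLICT
i=5: BASE=kilo L=juliet R=charlie all differ -> CONFLICT
Index 5 -> CONFLICT

Answer: CONFLICT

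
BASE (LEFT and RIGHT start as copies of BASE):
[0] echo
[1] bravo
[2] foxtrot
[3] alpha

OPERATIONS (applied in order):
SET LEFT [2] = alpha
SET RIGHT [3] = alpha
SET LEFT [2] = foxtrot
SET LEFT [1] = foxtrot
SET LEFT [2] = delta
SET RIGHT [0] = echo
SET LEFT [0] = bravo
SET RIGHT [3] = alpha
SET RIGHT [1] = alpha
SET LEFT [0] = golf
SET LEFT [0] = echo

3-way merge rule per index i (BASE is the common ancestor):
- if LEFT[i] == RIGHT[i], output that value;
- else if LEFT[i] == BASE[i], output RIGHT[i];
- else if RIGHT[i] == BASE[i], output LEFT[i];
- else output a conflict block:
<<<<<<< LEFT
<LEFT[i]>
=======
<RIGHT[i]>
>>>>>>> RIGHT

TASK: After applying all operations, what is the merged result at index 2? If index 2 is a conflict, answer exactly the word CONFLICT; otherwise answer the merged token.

Final LEFT:  [echo, foxtrot, delta, alpha]
Final RIGHT: [echo, alpha, foxtrot, alpha]
i=0: L=echo R=echo -> agree -> echo
i=1: BASE=bravo L=foxtrot R=alpha all differ -> CONFLICT
i=2: L=delta, R=foxtrot=BASE -> take LEFT -> delta
i=3: L=alpha R=alpha -> agree -> alpha
Index 2 -> delta

Answer: delta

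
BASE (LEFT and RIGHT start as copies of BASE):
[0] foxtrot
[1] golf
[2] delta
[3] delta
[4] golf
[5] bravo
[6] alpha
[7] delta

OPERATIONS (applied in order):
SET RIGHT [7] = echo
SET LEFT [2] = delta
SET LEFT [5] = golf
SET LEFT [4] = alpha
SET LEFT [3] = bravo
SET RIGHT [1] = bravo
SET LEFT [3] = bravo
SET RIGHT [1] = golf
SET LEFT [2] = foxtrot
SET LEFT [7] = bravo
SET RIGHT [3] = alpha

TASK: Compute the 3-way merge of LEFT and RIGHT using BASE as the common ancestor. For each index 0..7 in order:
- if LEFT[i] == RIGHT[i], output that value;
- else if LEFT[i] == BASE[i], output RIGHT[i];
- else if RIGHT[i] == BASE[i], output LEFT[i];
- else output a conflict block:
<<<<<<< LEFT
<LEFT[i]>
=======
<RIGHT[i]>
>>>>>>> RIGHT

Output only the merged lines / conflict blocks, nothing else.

Answer: foxtrot
golf
foxtrot
<<<<<<< LEFT
bravo
=======
alpha
>>>>>>> RIGHT
alpha
golf
alpha
<<<<<<< LEFT
bravo
=======
echo
>>>>>>> RIGHT

Derivation:
Final LEFT:  [foxtrot, golf, foxtrot, bravo, alpha, golf, alpha, bravo]
Final RIGHT: [foxtrot, golf, delta, alpha, golf, bravo, alpha, echo]
i=0: L=foxtrot R=foxtrot -> agree -> foxtrot
i=1: L=golf R=golf -> agree -> golf
i=2: L=foxtrot, R=delta=BASE -> take LEFT -> foxtrot
i=3: BASE=delta L=bravo R=alpha all differ -> CONFLICT
i=4: L=alpha, R=golf=BASE -> take LEFT -> alpha
i=5: L=golf, R=bravo=BASE -> take LEFT -> golf
i=6: L=alpha R=alpha -> agree -> alpha
i=7: BASE=delta L=bravo R=echo all differ -> CONFLICT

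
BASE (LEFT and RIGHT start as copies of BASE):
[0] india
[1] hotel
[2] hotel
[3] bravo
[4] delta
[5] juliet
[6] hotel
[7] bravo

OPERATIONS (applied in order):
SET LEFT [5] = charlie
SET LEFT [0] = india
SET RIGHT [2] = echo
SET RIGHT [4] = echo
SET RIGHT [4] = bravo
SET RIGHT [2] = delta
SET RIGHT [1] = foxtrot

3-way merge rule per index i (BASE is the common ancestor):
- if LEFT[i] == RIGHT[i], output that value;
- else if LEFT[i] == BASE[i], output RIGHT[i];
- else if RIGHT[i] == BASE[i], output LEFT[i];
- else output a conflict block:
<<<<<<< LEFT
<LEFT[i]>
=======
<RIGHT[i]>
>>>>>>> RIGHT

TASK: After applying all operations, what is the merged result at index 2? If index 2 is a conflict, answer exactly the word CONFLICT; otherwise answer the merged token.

Final LEFT:  [india, hotel, hotel, bravo, delta, charlie, hotel, bravo]
Final RIGHT: [india, foxtrot, delta, bravo, bravo, juliet, hotel, bravo]
i=0: L=india R=india -> agree -> india
i=1: L=hotel=BASE, R=foxtrot -> take RIGHT -> foxtrot
i=2: L=hotel=BASE, R=delta -> take RIGHT -> delta
i=3: L=bravo R=bravo -> agree -> bravo
i=4: L=delta=BASE, R=bravo -> take RIGHT -> bravo
i=5: L=charlie, R=juliet=BASE -> take LEFT -> charlie
i=6: L=hotel R=hotel -> agree -> hotel
i=7: L=bravo R=bravo -> agree -> bravo
Index 2 -> delta

Answer: delta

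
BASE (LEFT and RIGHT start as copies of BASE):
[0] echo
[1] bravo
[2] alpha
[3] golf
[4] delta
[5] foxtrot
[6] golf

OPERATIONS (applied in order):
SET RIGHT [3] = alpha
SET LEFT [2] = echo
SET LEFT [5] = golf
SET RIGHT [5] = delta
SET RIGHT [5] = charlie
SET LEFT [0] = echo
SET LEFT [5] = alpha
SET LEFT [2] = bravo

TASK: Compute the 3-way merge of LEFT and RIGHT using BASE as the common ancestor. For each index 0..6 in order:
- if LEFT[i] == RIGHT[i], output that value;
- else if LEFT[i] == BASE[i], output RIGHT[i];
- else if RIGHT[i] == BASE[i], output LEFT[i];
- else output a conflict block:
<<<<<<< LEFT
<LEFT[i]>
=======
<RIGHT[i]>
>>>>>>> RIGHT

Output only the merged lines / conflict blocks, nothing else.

Answer: echo
bravo
bravo
alpha
delta
<<<<<<< LEFT
alpha
=======
charlie
>>>>>>> RIGHT
golf

Derivation:
Final LEFT:  [echo, bravo, bravo, golf, delta, alpha, golf]
Final RIGHT: [echo, bravo, alpha, alpha, delta, charlie, golf]
i=0: L=echo R=echo -> agree -> echo
i=1: L=bravo R=bravo -> agree -> bravo
i=2: L=bravo, R=alpha=BASE -> take LEFT -> bravo
i=3: L=golf=BASE, R=alpha -> take RIGHT -> alpha
i=4: L=delta R=delta -> agree -> delta
i=5: BASE=foxtrot L=alpha R=charlie all differ -> CONFLICT
i=6: L=golf R=golf -> agree -> golf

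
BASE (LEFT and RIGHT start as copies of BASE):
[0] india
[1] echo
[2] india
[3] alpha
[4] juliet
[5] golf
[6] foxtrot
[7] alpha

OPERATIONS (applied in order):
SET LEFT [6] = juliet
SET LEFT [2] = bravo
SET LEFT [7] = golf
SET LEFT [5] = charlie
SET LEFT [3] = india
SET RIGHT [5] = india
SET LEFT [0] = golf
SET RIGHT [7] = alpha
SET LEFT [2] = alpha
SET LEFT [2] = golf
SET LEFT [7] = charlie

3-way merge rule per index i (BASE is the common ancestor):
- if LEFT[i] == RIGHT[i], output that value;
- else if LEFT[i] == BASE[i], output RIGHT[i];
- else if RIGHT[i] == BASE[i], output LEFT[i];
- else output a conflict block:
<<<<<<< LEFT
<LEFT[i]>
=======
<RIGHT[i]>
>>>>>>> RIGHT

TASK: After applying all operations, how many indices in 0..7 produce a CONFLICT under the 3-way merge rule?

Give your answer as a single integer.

Final LEFT:  [golf, echo, golf, india, juliet, charlie, juliet, charlie]
Final RIGHT: [india, echo, india, alpha, juliet, india, foxtrot, alpha]
i=0: L=golf, R=india=BASE -> take LEFT -> golf
i=1: L=echo R=echo -> agree -> echo
i=2: L=golf, R=india=BASE -> take LEFT -> golf
i=3: L=india, R=alpha=BASE -> take LEFT -> india
i=4: L=juliet R=juliet -> agree -> juliet
i=5: BASE=golf L=charlie R=india all differ -> CONFLICT
i=6: L=juliet, R=foxtrot=BASE -> take LEFT -> juliet
i=7: L=charlie, R=alpha=BASE -> take LEFT -> charlie
Conflict count: 1

Answer: 1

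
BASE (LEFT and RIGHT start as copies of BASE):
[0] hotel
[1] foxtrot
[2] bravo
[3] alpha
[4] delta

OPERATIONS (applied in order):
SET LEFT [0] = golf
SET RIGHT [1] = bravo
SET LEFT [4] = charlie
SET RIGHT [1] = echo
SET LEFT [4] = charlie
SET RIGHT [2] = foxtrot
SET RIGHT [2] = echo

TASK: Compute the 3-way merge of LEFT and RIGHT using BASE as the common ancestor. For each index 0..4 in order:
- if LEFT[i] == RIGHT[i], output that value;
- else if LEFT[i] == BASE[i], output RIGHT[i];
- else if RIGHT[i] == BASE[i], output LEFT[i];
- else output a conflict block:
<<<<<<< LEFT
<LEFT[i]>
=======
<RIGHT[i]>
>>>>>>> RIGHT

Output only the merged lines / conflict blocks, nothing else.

Final LEFT:  [golf, foxtrot, bravo, alpha, charlie]
Final RIGHT: [hotel, echo, echo, alpha, delta]
i=0: L=golf, R=hotel=BASE -> take LEFT -> golf
i=1: L=foxtrot=BASE, R=echo -> take RIGHT -> echo
i=2: L=bravo=BASE, R=echo -> take RIGHT -> echo
i=3: L=alpha R=alpha -> agree -> alpha
i=4: L=charlie, R=delta=BASE -> take LEFT -> charlie

Answer: golf
echo
echo
alpha
charlie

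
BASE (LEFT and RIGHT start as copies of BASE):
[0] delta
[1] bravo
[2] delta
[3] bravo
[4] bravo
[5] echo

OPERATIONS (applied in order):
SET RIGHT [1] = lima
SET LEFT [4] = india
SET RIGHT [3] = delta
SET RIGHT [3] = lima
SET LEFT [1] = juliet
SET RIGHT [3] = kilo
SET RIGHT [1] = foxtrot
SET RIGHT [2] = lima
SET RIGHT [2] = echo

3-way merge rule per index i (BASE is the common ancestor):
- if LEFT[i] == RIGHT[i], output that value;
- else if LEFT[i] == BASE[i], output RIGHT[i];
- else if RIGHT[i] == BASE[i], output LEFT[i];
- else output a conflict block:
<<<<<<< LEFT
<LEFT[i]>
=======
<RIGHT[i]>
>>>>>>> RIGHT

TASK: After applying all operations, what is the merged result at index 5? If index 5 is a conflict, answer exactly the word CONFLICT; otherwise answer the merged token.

Final LEFT:  [delta, juliet, delta, bravo, india, echo]
Final RIGHT: [delta, foxtrot, echo, kilo, bravo, echo]
i=0: L=delta R=delta -> agree -> delta
i=1: BASE=bravo L=juliet R=foxtrot all differ -> CONFLICT
i=2: L=delta=BASE, R=echo -> take RIGHT -> echo
i=3: L=bravo=BASE, R=kilo -> take RIGHT -> kilo
i=4: L=india, R=bravo=BASE -> take LEFT -> india
i=5: L=echo R=echo -> agree -> echo
Index 5 -> echo

Answer: echo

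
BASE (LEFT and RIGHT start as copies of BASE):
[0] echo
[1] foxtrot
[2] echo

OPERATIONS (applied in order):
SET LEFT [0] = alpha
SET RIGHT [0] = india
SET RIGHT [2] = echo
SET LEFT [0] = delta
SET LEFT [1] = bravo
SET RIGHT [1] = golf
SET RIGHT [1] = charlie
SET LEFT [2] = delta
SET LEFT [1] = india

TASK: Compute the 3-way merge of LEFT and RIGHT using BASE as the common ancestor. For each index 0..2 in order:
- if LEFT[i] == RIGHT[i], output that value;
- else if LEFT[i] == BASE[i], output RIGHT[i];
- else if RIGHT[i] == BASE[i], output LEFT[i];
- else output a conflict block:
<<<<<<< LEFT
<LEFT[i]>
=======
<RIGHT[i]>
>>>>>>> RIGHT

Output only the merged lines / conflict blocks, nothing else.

Final LEFT:  [delta, india, delta]
Final RIGHT: [india, charlie, echo]
i=0: BASE=echo L=delta R=india all differ -> CONFLICT
i=1: BASE=foxtrot L=india R=charlie all differ -> CONFLICT
i=2: L=delta, R=echo=BASE -> take LEFT -> delta

Answer: <<<<<<< LEFT
delta
=======
india
>>>>>>> RIGHT
<<<<<<< LEFT
india
=======
charlie
>>>>>>> RIGHT
delta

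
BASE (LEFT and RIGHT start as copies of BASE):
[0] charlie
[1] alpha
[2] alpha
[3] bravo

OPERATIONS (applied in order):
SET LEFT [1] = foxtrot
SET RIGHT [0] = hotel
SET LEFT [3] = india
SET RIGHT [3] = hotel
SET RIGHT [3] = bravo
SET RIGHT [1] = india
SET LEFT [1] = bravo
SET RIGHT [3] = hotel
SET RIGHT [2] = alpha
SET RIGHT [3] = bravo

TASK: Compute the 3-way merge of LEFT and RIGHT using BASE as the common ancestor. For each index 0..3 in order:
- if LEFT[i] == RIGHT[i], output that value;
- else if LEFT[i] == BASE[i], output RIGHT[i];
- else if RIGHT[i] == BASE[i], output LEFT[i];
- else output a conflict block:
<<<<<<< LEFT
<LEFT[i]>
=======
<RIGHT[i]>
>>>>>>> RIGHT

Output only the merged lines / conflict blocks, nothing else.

Final LEFT:  [charlie, bravo, alpha, india]
Final RIGHT: [hotel, india, alpha, bravo]
i=0: L=charlie=BASE, R=hotel -> take RIGHT -> hotel
i=1: BASE=alpha L=bravo R=india all differ -> CONFLICT
i=2: L=alpha R=alpha -> agree -> alpha
i=3: L=india, R=bravo=BASE -> take LEFT -> india

Answer: hotel
<<<<<<< LEFT
bravo
=======
india
>>>>>>> RIGHT
alpha
india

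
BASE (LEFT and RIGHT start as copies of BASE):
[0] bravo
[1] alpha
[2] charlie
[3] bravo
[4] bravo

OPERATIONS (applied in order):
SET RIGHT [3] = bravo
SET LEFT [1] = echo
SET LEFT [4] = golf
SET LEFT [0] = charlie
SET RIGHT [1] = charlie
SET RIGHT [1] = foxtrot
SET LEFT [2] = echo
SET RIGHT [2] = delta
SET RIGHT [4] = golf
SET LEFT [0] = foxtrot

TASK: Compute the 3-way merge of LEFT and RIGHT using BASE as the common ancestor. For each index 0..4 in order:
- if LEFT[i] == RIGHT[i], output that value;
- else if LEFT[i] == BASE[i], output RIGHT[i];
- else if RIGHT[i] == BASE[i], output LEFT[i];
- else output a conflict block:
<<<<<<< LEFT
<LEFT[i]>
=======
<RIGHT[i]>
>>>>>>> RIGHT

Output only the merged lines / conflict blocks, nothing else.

Final LEFT:  [foxtrot, echo, echo, bravo, golf]
Final RIGHT: [bravo, foxtrot, delta, bravo, golf]
i=0: L=foxtrot, R=bravo=BASE -> take LEFT -> foxtrot
i=1: BASE=alpha L=echo R=foxtrot all differ -> CONFLICT
i=2: BASE=charlie L=echo R=delta all differ -> CONFLICT
i=3: L=bravo R=bravo -> agree -> bravo
i=4: L=golf R=golf -> agree -> golf

Answer: foxtrot
<<<<<<< LEFT
echo
=======
foxtrot
>>>>>>> RIGHT
<<<<<<< LEFT
echo
=======
delta
>>>>>>> RIGHT
bravo
golf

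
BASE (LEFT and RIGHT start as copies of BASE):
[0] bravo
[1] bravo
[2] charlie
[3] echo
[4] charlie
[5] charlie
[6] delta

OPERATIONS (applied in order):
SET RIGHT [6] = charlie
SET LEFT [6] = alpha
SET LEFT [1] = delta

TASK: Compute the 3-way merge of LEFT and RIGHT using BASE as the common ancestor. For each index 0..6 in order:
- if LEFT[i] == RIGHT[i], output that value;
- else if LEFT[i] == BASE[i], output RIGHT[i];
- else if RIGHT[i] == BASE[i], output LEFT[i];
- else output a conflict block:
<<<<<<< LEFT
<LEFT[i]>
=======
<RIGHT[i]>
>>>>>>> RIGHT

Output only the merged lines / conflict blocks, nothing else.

Answer: bravo
delta
charlie
echo
charlie
charlie
<<<<<<< LEFT
alpha
=======
charlie
>>>>>>> RIGHT

Derivation:
Final LEFT:  [bravo, delta, charlie, echo, charlie, charlie, alpha]
Final RIGHT: [bravo, bravo, charlie, echo, charlie, charlie, charlie]
i=0: L=bravo R=bravo -> agree -> bravo
i=1: L=delta, R=bravo=BASE -> take LEFT -> delta
i=2: L=charlie R=charlie -> agree -> charlie
i=3: L=echo R=echo -> agree -> echo
i=4: L=charlie R=charlie -> agree -> charlie
i=5: L=charlie R=charlie -> agree -> charlie
i=6: BASE=delta L=alpha R=charlie all differ -> CONFLICT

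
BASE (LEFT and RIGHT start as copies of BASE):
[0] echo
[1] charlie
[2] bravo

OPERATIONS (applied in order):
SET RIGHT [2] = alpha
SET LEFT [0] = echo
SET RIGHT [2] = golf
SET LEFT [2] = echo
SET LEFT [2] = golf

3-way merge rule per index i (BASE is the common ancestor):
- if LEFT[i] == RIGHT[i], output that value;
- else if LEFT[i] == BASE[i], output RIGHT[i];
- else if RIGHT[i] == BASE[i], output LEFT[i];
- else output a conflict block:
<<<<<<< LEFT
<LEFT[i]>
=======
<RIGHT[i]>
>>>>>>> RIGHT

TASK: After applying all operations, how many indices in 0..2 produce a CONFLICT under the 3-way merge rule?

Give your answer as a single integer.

Final LEFT:  [echo, charlie, golf]
Final RIGHT: [echo, charlie, golf]
i=0: L=echo R=echo -> agree -> echo
i=1: L=charlie R=charlie -> agree -> charlie
i=2: L=golf R=golf -> agree -> golf
Conflict count: 0

Answer: 0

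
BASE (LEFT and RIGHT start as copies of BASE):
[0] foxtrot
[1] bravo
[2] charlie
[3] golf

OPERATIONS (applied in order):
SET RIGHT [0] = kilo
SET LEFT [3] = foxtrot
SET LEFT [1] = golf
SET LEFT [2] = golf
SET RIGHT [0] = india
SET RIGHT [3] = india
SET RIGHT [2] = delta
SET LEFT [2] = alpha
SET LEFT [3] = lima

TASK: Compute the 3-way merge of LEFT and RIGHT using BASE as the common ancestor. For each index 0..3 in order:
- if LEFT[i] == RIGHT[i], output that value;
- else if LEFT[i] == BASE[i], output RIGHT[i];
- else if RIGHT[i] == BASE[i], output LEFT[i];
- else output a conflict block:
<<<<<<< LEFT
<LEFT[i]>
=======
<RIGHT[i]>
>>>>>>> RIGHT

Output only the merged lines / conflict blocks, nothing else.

Answer: india
golf
<<<<<<< LEFT
alpha
=======
delta
>>>>>>> RIGHT
<<<<<<< LEFT
lima
=======
india
>>>>>>> RIGHT

Derivation:
Final LEFT:  [foxtrot, golf, alpha, lima]
Final RIGHT: [india, bravo, delta, india]
i=0: L=foxtrot=BASE, R=india -> take RIGHT -> india
i=1: L=golf, R=bravo=BASE -> take LEFT -> golf
i=2: BASE=charlie L=alpha R=delta all differ -> CONFLICT
i=3: BASE=golf L=lima R=india all differ -> CONFLICT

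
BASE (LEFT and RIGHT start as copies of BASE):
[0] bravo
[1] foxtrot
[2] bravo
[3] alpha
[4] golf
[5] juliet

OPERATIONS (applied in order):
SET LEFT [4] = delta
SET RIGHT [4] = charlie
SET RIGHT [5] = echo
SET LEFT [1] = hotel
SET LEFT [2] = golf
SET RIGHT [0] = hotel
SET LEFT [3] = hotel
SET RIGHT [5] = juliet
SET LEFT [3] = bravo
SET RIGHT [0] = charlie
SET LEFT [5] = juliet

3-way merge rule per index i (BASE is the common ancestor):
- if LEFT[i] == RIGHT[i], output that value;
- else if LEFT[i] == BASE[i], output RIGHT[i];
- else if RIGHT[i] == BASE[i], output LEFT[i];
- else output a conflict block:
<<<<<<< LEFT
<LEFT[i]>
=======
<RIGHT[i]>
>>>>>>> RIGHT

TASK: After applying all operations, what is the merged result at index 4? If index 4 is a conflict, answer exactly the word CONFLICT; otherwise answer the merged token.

Answer: CONFLICT

Derivation:
Final LEFT:  [bravo, hotel, golf, bravo, delta, juliet]
Final RIGHT: [charlie, foxtrot, bravo, alpha, charlie, juliet]
i=0: L=bravo=BASE, R=charlie -> take RIGHT -> charlie
i=1: L=hotel, R=foxtrot=BASE -> take LEFT -> hotel
i=2: L=golf, R=bravo=BASE -> take LEFT -> golf
i=3: L=bravo, R=alpha=BASE -> take LEFT -> bravo
i=4: BASE=golf L=delta R=charlie all differ -> CONFLICT
i=5: L=juliet R=juliet -> agree -> juliet
Index 4 -> CONFLICT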